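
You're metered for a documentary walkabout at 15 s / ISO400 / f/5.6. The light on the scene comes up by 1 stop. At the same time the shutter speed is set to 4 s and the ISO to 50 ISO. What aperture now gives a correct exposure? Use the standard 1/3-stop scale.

f/1.4

Scene light: 1 stop brighter.
Shutter speed: 15 → 13 → 10 → 8 → 6 → 5 → 4 — 2 stops shorter (darker).
ISO: 400 → 320 → 250 → 200 → 160 → 125 → 100 → 80 → 64 → 50 — 3 stops lower (darker).
Net so far: 4 stops darker. Aperture: f/5.6 → f/5 → f/4.5 → f/4 → f/3.5 → f/3.2 → f/2.8 → f/2.5 → f/2.2 → f/2 → f/1.8 → f/1.6 → f/1.4.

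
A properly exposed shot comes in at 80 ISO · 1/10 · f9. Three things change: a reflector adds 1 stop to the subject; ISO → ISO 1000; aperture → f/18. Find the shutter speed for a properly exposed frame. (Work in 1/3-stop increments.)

Scene light: 1 stop brighter.
ISO: 80 → 100 → 125 → 160 → 200 → 250 → 320 → 400 → 500 → 640 → 800 → 1000 — 3 2/3 stops raised (brighter).
Aperture: f/9 → f/10 → f/11 → f/13 → f/14 → f/16 → f/18 — 2 stops stopped down (darker).
Net so far: 2 2/3 stops brighter. Shutter speed: 1/10 → 1/13 → 1/15 → 1/20 → 1/25 → 1/30 → 1/40 → 1/50 → 1/60.

1/60s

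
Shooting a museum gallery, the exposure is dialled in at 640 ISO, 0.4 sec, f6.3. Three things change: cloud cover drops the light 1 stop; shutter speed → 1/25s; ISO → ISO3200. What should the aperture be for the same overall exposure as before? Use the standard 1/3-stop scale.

Scene light: 1 stop darker.
Shutter speed: 0.4 → 0.3 → 1/4 → 1/5 → 1/6 → 1/8 → 1/10 → 1/13 → 1/15 → 1/20 → 1/25 — 3 1/3 stops shorter (darker).
ISO: 640 → 800 → 1000 → 1250 → 1600 → 2000 → 2500 → 3200 — 2 1/3 stops raised (brighter).
Net so far: 2 stops darker. Aperture: f/6.3 → f/5.6 → f/5 → f/4.5 → f/4 → f/3.5 → f/3.2.

f/3.2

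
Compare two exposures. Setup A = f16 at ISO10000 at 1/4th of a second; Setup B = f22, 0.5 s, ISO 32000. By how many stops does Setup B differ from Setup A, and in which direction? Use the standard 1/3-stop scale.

1 2/3 stops brighter

Aperture: f/16 → f/18 → f/20 → f/22 — 1 stop stopped down (darker).
Shutter speed: 1/4 → 0.3 → 0.4 → 0.5 — 1 stop slower (brighter).
ISO: 10000 → 12800 → 16000 → 20000 → 25600 → 32000 — 1 2/3 stops higher (brighter).
Net: −1 +1 +1 2/3 = +1 2/3 stops.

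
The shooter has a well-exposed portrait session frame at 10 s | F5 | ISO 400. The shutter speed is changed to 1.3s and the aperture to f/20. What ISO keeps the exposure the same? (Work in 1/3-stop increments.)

ISO 51200

Shutter speed: 10 → 8 → 6 → 5 → 4 → 3.2 → 2.5 → 2 → 1.6 → 1.3 — 3 stops faster (darker).
Aperture: f/5 → f/5.6 → f/6.3 → f/7.1 → f/8 → f/9 → f/10 → f/11 → f/13 → f/14 → f/16 → f/18 → f/20 — 4 stops narrower (darker).
Net change so far: 7 stops darker. Offset with the ISO: 400 → 500 → 640 → 800 → 1000 → 1250 → 1600 → 2000 → 2500 → 3200 → 4000 → 5000 → 6400 → 8000 → 10000 → 12800 → 16000 → 20000 → 25600 → 32000 → 40000 → 51200.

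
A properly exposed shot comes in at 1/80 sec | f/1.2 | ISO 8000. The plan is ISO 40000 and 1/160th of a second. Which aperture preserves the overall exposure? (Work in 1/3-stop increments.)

ISO: 8000 → 10000 → 12800 → 16000 → 20000 → 25600 → 32000 → 40000 — 2 1/3 stops higher (brighter).
Shutter speed: 1/80 → 1/100 → 1/125 → 1/160 — 1 stop shorter (darker).
Net change so far: 1 1/3 stops brighter. Offset with the aperture: f/1.2 → f/1.4 → f/1.6 → f/1.8 → f/2.

f/2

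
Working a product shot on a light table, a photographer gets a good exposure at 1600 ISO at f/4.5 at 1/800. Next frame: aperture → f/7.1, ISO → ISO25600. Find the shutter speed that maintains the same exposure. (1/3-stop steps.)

1/5000s

Aperture: f/4.5 → f/5 → f/5.6 → f/6.3 → f/7.1 — 1 1/3 stops narrower (darker).
ISO: 1600 → 2000 → 2500 → 3200 → 4000 → 5000 → 6400 → 8000 → 10000 → 12800 → 16000 → 20000 → 25600 — 4 stops raised (brighter).
Net change so far: 2 2/3 stops brighter. Offset with the shutter speed: 1/800 → 1/1000 → 1/1250 → 1/1600 → 1/2000 → 1/2500 → 1/3200 → 1/4000 → 1/5000.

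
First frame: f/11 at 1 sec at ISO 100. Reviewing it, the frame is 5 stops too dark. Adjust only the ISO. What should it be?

ISO 3200

Underexposed by 5 stops → need 5 stops brighter.
ISO: 100 → 200 → 400 → 800 → 1600 → 3200.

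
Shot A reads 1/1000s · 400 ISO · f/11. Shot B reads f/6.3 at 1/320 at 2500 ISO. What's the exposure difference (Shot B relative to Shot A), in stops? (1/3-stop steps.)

6 stops brighter

Aperture: f/11 → f/10 → f/9 → f/8 → f/7.1 → f/6.3 — 1 2/3 stops opened up (brighter).
Shutter speed: 1/1000 → 1/800 → 1/640 → 1/500 → 1/400 → 1/320 — 1 2/3 stops longer (brighter).
ISO: 400 → 500 → 640 → 800 → 1000 → 1250 → 1600 → 2000 → 2500 — 2 2/3 stops higher (brighter).
Net: +1 2/3 +1 2/3 +2 2/3 = +6 stops.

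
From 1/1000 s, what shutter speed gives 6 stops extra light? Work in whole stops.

1/15s

Shutter speed: 1/1000 → 1/500 → 1/250 → 1/125 → 1/60 → 1/30 → 1/15 — 6 stops slower (brighter).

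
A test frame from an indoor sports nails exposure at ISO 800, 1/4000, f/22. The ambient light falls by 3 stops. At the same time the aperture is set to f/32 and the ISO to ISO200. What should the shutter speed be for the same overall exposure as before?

1/60s

Scene light: 3 stops darker.
Aperture: f/22 → f/32 — 1 stop narrower (darker).
ISO: 800 → 400 → 200 — 2 stops lower (darker).
Net so far: 6 stops darker. Shutter speed: 1/4000 → 1/2000 → 1/1000 → 1/500 → 1/250 → 1/125 → 1/60.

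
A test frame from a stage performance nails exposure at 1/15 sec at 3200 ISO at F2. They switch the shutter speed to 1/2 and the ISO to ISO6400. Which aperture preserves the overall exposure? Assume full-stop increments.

f/8

Shutter speed: 1/15 → 1/8 → 1/4 → 1/2 — 3 stops longer (brighter).
ISO: 3200 → 6400 — 1 stop higher (brighter).
Net change so far: 4 stops brighter. Offset with the aperture: f/2 → f/2.8 → f/4 → f/5.6 → f/8.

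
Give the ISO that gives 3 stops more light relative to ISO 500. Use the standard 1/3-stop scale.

ISO 4000

ISO: 500 → 640 → 800 → 1000 → 1250 → 1600 → 2000 → 2500 → 3200 → 4000 — 3 stops raised (brighter).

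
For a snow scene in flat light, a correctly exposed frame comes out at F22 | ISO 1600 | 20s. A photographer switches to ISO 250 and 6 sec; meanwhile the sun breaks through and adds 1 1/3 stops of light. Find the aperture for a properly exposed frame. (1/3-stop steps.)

f/8

Scene light: 1 1/3 stops brighter.
ISO: 1600 → 1250 → 1000 → 800 → 640 → 500 → 400 → 320 → 250 — 2 2/3 stops dropped (darker).
Shutter speed: 20 → 15 → 13 → 10 → 8 → 6 — 1 2/3 stops faster (darker).
Net so far: 3 stops darker. Aperture: f/22 → f/20 → f/18 → f/16 → f/14 → f/13 → f/11 → f/10 → f/9 → f/8.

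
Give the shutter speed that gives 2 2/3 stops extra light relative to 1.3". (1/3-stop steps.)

8 s

Shutter speed: 1.3 → 1.6 → 2 → 2.5 → 3.2 → 4 → 5 → 6 → 8 — 2 2/3 stops longer (brighter).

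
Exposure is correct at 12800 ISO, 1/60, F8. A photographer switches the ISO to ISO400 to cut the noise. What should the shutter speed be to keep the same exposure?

ISO: 12800 → 6400 → 3200 → 1600 → 800 → 400 — 5 stops lower (darker).
Need 5 stops brighter from the shutter speed: 1/60 → 1/30 → 1/15 → 1/8 → 1/4 → 1/2.

1/2s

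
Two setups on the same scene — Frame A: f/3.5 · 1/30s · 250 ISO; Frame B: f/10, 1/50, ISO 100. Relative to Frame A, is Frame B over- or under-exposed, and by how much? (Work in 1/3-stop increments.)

Aperture: f/3.5 → f/4 → f/4.5 → f/5 → f/5.6 → f/6.3 → f/7.1 → f/8 → f/9 → f/10 — 3 stops stopped down (darker).
Shutter speed: 1/30 → 1/40 → 1/50 — 2/3 stop shorter (darker).
ISO: 250 → 200 → 160 → 125 → 100 — 1 1/3 stops dropped (darker).
Net: −3 −2/3 −1 1/3 = −5 stops.

5 stops darker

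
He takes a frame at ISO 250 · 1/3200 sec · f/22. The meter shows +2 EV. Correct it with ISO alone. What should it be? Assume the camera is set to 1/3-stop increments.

ISO 64

Overexposed by 2 stops → need 2 stops darker.
ISO: 250 → 200 → 160 → 125 → 100 → 80 → 64.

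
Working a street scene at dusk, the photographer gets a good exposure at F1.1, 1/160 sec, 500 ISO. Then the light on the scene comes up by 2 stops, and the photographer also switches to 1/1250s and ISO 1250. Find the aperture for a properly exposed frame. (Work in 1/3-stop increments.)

Scene light: 2 stops brighter.
Shutter speed: 1/160 → 1/200 → 1/250 → 1/320 → 1/400 → 1/500 → 1/640 → 1/800 → 1/1000 → 1/1250 — 3 stops shorter (darker).
ISO: 500 → 640 → 800 → 1000 → 1250 — 1 1/3 stops raised (brighter).
Net so far: 1/3 stop brighter. Aperture: f/1.1 → f/1.2.

f/1.2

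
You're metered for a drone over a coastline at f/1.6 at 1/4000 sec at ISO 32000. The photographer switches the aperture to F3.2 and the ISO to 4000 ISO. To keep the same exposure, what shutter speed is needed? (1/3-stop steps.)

1/125s

Aperture: f/1.6 → f/1.8 → f/2 → f/2.2 → f/2.5 → f/2.8 → f/3.2 — 2 stops stopped down (darker).
ISO: 32000 → 25600 → 20000 → 16000 → 12800 → 10000 → 8000 → 6400 → 5000 → 4000 — 3 stops dropped (darker).
Net change so far: 5 stops darker. Offset with the shutter speed: 1/4000 → 1/3200 → 1/2500 → 1/2000 → 1/1600 → 1/1250 → 1/1000 → 1/800 → 1/640 → 1/500 → 1/400 → 1/320 → 1/250 → 1/200 → 1/160 → 1/125.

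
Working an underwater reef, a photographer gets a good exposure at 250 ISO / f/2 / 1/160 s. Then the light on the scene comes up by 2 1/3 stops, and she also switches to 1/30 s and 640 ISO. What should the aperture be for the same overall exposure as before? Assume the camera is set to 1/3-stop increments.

Scene light: 2 1/3 stops brighter.
Shutter speed: 1/160 → 1/125 → 1/100 → 1/80 → 1/60 → 1/50 → 1/40 → 1/30 — 2 1/3 stops slower (brighter).
ISO: 250 → 320 → 400 → 500 → 640 — 1 1/3 stops raised (brighter).
Net so far: 6 stops brighter. Aperture: f/2 → f/2.2 → f/2.5 → f/2.8 → f/3.2 → f/3.5 → f/4 → f/4.5 → f/5 → f/5.6 → f/6.3 → f/7.1 → f/8 → f/9 → f/10 → f/11 → f/13 → f/14 → f/16.

f/16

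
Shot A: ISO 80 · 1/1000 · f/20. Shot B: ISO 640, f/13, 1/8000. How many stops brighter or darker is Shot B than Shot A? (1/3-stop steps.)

Aperture: f/20 → f/18 → f/16 → f/14 → f/13 — 1 1/3 stops opened up (brighter).
Shutter speed: 1/1000 → 1/1250 → 1/1600 → 1/2000 → 1/2500 → 1/3200 → 1/4000 → 1/5000 → 1/6400 → 1/8000 — 3 stops faster (darker).
ISO: 80 → 100 → 125 → 160 → 200 → 250 → 320 → 400 → 500 → 640 — 3 stops raised (brighter).
Net: +1 1/3 −3 +3 = +1 1/3 stops.

1 1/3 stops brighter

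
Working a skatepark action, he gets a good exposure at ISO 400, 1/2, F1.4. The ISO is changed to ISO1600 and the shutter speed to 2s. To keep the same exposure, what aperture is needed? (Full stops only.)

ISO: 400 → 800 → 1600 — 2 stops higher (brighter).
Shutter speed: 1/2 → 1 → 2 — 2 stops longer (brighter).
Net change so far: 4 stops brighter. Offset with the aperture: f/1.4 → f/2 → f/2.8 → f/4 → f/5.6.

f/5.6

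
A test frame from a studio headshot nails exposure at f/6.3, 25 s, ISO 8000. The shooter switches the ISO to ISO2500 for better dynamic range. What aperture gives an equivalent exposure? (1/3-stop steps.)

f/3.5

ISO: 8000 → 6400 → 5000 → 4000 → 3200 → 2500 — 1 2/3 stops lower (darker).
Need 1 2/3 stops brighter from the aperture: f/6.3 → f/5.6 → f/5 → f/4.5 → f/4 → f/3.5.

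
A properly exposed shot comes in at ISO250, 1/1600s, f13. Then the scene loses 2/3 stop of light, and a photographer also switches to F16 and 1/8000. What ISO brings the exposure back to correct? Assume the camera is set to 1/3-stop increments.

Scene light: 2/3 stop darker.
Aperture: f/13 → f/14 → f/16 — 2/3 stop smaller aperture (darker).
Shutter speed: 1/1600 → 1/2000 → 1/2500 → 1/3200 → 1/4000 → 1/5000 → 1/6400 → 1/8000 — 2 1/3 stops shorter (darker).
Net so far: 3 2/3 stops darker. ISO: 250 → 320 → 400 → 500 → 640 → 800 → 1000 → 1250 → 1600 → 2000 → 2500 → 3200.

ISO 3200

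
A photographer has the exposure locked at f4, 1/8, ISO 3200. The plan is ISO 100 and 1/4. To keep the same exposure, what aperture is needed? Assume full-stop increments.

f/1.0

ISO: 3200 → 1600 → 800 → 400 → 200 → 100 — 5 stops lower (darker).
Shutter speed: 1/8 → 1/4 — 1 stop longer (brighter).
Net change so far: 4 stops darker. Offset with the aperture: f/4 → f/2.8 → f/2 → f/1.4 → f/1.0.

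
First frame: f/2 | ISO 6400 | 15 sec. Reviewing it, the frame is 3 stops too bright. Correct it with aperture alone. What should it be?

f/5.6

Overexposed by 3 stops → need 3 stops darker.
Aperture: f/2 → f/2.8 → f/4 → f/5.6.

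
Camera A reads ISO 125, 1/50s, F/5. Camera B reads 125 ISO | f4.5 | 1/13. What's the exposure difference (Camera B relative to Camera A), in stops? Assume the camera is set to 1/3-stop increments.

2 1/3 stops brighter

Aperture: f/5 → f/4.5 — 1/3 stop wider (brighter).
Shutter speed: 1/50 → 1/40 → 1/30 → 1/25 → 1/20 → 1/15 → 1/13 — 2 stops slower (brighter).
ISO: unchanged.
Net: +1/3 +2 = +2 1/3 stops.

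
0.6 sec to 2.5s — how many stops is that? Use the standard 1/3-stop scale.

0.6 → 0.8 → 1 → 1.3 → 1.6 → 2 → 2.5 — count the steps: 6 third-stops = 2 stops.

2 stops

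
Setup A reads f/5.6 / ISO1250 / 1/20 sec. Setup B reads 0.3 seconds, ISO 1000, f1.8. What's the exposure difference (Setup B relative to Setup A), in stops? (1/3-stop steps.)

Aperture: f/5.6 → f/5 → f/4.5 → f/4 → f/3.5 → f/3.2 → f/2.8 → f/2.5 → f/2.2 → f/2 → f/1.8 — 3 1/3 stops wider (brighter).
Shutter speed: 1/20 → 1/15 → 1/13 → 1/10 → 1/8 → 1/6 → 1/5 → 1/4 → 0.3 — 2 2/3 stops longer (brighter).
ISO: 1250 → 1000 — 1/3 stop lower (darker).
Net: +3 1/3 +2 2/3 −1/3 = +5 2/3 stops.

5 2/3 stops brighter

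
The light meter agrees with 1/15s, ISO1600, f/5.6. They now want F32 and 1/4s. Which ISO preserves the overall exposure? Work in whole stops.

ISO 12800

Aperture: f/5.6 → f/8 → f/11 → f/16 → f/22 → f/32 — 5 stops stopped down (darker).
Shutter speed: 1/15 → 1/8 → 1/4 — 2 stops slower (brighter).
Net change so far: 3 stops darker. Offset with the ISO: 1600 → 3200 → 6400 → 12800.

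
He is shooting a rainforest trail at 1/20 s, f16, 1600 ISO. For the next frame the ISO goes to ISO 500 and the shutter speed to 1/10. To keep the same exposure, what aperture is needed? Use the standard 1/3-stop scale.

f/13

ISO: 1600 → 1250 → 1000 → 800 → 640 → 500 — 1 2/3 stops lower (darker).
Shutter speed: 1/20 → 1/15 → 1/13 → 1/10 — 1 stop longer (brighter).
Net change so far: 2/3 stop darker. Offset with the aperture: f/16 → f/14 → f/13.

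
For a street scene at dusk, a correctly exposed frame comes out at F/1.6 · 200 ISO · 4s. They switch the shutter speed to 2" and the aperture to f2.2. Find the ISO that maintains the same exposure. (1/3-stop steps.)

Shutter speed: 4 → 3.2 → 2.5 → 2 — 1 stop shorter (darker).
Aperture: f/1.6 → f/1.8 → f/2 → f/2.2 — 1 stop smaller aperture (darker).
Net change so far: 2 stops darker. Offset with the ISO: 200 → 250 → 320 → 400 → 500 → 640 → 800.

ISO 800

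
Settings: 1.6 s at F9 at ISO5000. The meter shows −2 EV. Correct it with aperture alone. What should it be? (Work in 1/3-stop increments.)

Underexposed by 2 stops → need 2 stops brighter.
Aperture: f/9 → f/8 → f/7.1 → f/6.3 → f/5.6 → f/5 → f/4.5.

f/4.5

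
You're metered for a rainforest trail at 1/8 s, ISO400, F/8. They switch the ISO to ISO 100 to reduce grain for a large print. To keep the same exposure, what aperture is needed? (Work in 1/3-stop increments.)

f/4

ISO: 400 → 320 → 250 → 200 → 160 → 125 → 100 — 2 stops lower (darker).
Need 2 stops brighter from the aperture: f/8 → f/7.1 → f/6.3 → f/5.6 → f/5 → f/4.5 → f/4.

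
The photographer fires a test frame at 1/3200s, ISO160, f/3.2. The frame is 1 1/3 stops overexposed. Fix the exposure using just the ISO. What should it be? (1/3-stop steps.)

ISO 64

Overexposed by 1 1/3 stops → need 1 1/3 stops darker.
ISO: 160 → 125 → 100 → 80 → 64.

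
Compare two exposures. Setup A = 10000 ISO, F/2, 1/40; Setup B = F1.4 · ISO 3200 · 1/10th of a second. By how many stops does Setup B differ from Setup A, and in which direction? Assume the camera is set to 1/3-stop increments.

Aperture: f/2 → f/1.8 → f/1.6 → f/1.4 — 1 stop larger aperture (brighter).
Shutter speed: 1/40 → 1/30 → 1/25 → 1/20 → 1/15 → 1/13 → 1/10 — 2 stops longer (brighter).
ISO: 10000 → 8000 → 6400 → 5000 → 4000 → 3200 — 1 2/3 stops dropped (darker).
Net: +1 +2 −1 2/3 = +1 1/3 stops.

1 1/3 stops brighter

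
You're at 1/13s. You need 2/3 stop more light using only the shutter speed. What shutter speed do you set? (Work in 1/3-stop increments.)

1/8s

Shutter speed: 1/13 → 1/10 → 1/8 — 2/3 stop slower (brighter).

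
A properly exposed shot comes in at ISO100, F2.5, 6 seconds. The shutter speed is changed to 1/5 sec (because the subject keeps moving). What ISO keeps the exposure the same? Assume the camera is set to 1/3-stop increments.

ISO 3200

Shutter speed: 6 → 5 → 4 → 3.2 → 2.5 → 2 → 1.6 → 1.3 → 1 → 0.8 → 0.6 → 0.5 → 0.4 → 0.3 → 1/4 → 1/5 — 5 stops shorter (darker).
Need 5 stops brighter from the ISO: 100 → 125 → 160 → 200 → 250 → 320 → 400 → 500 → 640 → 800 → 1000 → 1250 → 1600 → 2000 → 2500 → 3200.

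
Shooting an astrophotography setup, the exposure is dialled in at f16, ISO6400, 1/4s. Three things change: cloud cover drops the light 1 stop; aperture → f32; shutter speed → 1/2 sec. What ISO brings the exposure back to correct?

ISO 25600

Scene light: 1 stop darker.
Aperture: f/16 → f/22 → f/32 — 2 stops smaller aperture (darker).
Shutter speed: 1/4 → 1/2 — 1 stop slower (brighter).
Net so far: 2 stops darker. ISO: 6400 → 12800 → 25600.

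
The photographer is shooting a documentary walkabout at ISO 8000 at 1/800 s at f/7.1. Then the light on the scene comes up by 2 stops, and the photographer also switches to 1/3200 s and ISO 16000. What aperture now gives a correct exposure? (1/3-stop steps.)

Scene light: 2 stops brighter.
Shutter speed: 1/800 → 1/1000 → 1/1250 → 1/1600 → 1/2000 → 1/2500 → 1/3200 — 2 stops faster (darker).
ISO: 8000 → 10000 → 12800 → 16000 — 1 stop raised (brighter).
Net so far: 1 stop brighter. Aperture: f/7.1 → f/8 → f/9 → f/10.

f/10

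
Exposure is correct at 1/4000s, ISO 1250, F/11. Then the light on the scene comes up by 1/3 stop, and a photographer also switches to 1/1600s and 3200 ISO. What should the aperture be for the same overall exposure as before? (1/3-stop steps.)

Scene light: 1/3 stop brighter.
Shutter speed: 1/4000 → 1/3200 → 1/2500 → 1/2000 → 1/1600 — 1 1/3 stops longer (brighter).
ISO: 1250 → 1600 → 2000 → 2500 → 3200 — 1 1/3 stops raised (brighter).
Net so far: 3 stops brighter. Aperture: f/11 → f/13 → f/14 → f/16 → f/18 → f/20 → f/22 → f/25 → f/29 → f/32.

f/32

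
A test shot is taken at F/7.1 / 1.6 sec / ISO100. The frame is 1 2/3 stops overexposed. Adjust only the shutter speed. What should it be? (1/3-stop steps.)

0.5 s

Overexposed by 1 2/3 stops → need 1 2/3 stops darker.
Shutter speed: 1.6 → 1.3 → 1 → 0.8 → 0.6 → 0.5.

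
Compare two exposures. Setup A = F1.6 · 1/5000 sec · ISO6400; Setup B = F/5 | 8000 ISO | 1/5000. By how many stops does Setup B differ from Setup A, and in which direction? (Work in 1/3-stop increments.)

3 stops darker

Aperture: f/1.6 → f/1.8 → f/2 → f/2.2 → f/2.5 → f/2.8 → f/3.2 → f/3.5 → f/4 → f/4.5 → f/5 — 3 1/3 stops narrower (darker).
Shutter speed: unchanged.
ISO: 6400 → 8000 — 1/3 stop raised (brighter).
Net: −3 1/3 +1/3 = −3 stops.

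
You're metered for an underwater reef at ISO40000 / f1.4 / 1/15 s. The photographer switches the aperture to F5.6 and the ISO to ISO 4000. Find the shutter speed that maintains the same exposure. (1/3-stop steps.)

10 s

Aperture: f/1.4 → f/1.6 → f/1.8 → f/2 → f/2.2 → f/2.5 → f/2.8 → f/3.2 → f/3.5 → f/4 → f/4.5 → f/5 → f/5.6 — 4 stops narrower (darker).
ISO: 40000 → 32000 → 25600 → 20000 → 16000 → 12800 → 10000 → 8000 → 6400 → 5000 → 4000 — 3 1/3 stops lower (darker).
Net change so far: 7 1/3 stops darker. Offset with the shutter speed: 1/15 → 1/13 → 1/10 → 1/8 → 1/6 → 1/5 → 1/4 → 0.3 → 0.4 → 0.5 → 0.6 → 0.8 → 1 → 1.3 → 1.6 → 2 → 2.5 → 3.2 → 4 → 5 → 6 → 8 → 10.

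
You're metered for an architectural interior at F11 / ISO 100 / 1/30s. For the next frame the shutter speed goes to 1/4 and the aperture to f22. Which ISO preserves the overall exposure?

ISO 50

Shutter speed: 1/30 → 1/15 → 1/8 → 1/4 — 3 stops slower (brighter).
Aperture: f/11 → f/16 → f/22 — 2 stops stopped down (darker).
Net change so far: 1 stop brighter. Offset with the ISO: 100 → 50.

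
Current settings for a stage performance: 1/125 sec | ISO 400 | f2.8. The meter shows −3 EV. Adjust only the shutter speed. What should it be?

Underexposed by 3 stops → need 3 stops brighter.
Shutter speed: 1/125 → 1/60 → 1/30 → 1/15.

1/15s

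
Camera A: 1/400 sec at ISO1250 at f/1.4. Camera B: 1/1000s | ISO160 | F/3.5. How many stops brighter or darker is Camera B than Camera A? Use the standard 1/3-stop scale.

Aperture: f/1.4 → f/1.6 → f/1.8 → f/2 → f/2.2 → f/2.5 → f/2.8 → f/3.2 → f/3.5 — 2 2/3 stops narrower (darker).
Shutter speed: 1/400 → 1/500 → 1/640 → 1/800 → 1/1000 — 1 1/3 stops faster (darker).
ISO: 1250 → 1000 → 800 → 640 → 500 → 400 → 320 → 250 → 200 → 160 — 3 stops lower (darker).
Net: −2 2/3 −1 1/3 −3 = −7 stops.

7 stops darker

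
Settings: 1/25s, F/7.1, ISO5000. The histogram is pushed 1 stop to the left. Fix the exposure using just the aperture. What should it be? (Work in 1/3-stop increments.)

Underexposed by 1 stop → need 1 stop brighter.
Aperture: f/7.1 → f/6.3 → f/5.6 → f/5.

f/5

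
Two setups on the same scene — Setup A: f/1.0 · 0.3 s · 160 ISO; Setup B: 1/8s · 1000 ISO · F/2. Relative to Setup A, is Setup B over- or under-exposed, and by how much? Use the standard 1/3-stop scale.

2/3 stop darker

Aperture: f/1.0 → f/1.1 → f/1.2 → f/1.4 → f/1.6 → f/1.8 → f/2 — 2 stops narrower (darker).
Shutter speed: 0.3 → 1/4 → 1/5 → 1/6 → 1/8 — 1 1/3 stops faster (darker).
ISO: 160 → 200 → 250 → 320 → 400 → 500 → 640 → 800 → 1000 — 2 2/3 stops higher (brighter).
Net: −2 −1 1/3 +2 2/3 = −2/3 stops.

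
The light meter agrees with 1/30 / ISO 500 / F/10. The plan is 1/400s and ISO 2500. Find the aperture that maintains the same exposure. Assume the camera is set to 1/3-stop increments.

f/6.3

Shutter speed: 1/30 → 1/40 → 1/50 → 1/60 → 1/80 → 1/100 → 1/125 → 1/160 → 1/200 → 1/250 → 1/320 → 1/400 — 3 2/3 stops shorter (darker).
ISO: 500 → 640 → 800 → 1000 → 1250 → 1600 → 2000 → 2500 — 2 1/3 stops higher (brighter).
Net change so far: 1 1/3 stops darker. Offset with the aperture: f/10 → f/9 → f/8 → f/7.1 → f/6.3.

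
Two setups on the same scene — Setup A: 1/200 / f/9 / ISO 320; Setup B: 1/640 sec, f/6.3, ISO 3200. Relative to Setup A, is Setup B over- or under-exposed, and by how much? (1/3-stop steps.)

2 2/3 stops brighter

Aperture: f/9 → f/8 → f/7.1 → f/6.3 — 1 stop wider (brighter).
Shutter speed: 1/200 → 1/250 → 1/320 → 1/400 → 1/500 → 1/640 — 1 2/3 stops faster (darker).
ISO: 320 → 400 → 500 → 640 → 800 → 1000 → 1250 → 1600 → 2000 → 2500 → 3200 — 3 1/3 stops higher (brighter).
Net: +1 −1 2/3 +3 1/3 = +2 2/3 stops.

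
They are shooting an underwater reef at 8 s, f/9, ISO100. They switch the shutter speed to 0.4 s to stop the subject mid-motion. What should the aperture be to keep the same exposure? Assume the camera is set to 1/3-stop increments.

Shutter speed: 8 → 6 → 5 → 4 → 3.2 → 2.5 → 2 → 1.6 → 1.3 → 1 → 0.8 → 0.6 → 0.5 → 0.4 — 4 1/3 stops shorter (darker).
Need 4 1/3 stops brighter from the aperture: f/9 → f/8 → f/7.1 → f/6.3 → f/5.6 → f/5 → f/4.5 → f/4 → f/3.5 → f/3.2 → f/2.8 → f/2.5 → f/2.2 → f/2.

f/2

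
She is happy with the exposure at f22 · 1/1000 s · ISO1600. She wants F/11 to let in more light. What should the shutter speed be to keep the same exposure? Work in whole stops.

Aperture: f/22 → f/16 → f/11 — 2 stops larger aperture (brighter).
Need 2 stops darker from the shutter speed: 1/1000 → 1/2000 → 1/4000.

1/4000s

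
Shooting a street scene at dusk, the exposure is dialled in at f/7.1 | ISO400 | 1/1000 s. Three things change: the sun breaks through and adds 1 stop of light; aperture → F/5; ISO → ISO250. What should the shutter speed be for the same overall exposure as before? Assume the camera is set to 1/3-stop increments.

1/2500s

Scene light: 1 stop brighter.
Aperture: f/7.1 → f/6.3 → f/5.6 → f/5 — 1 stop wider (brighter).
ISO: 400 → 320 → 250 — 2/3 stop lower (darker).
Net so far: 1 1/3 stops brighter. Shutter speed: 1/1000 → 1/1250 → 1/1600 → 1/2000 → 1/2500.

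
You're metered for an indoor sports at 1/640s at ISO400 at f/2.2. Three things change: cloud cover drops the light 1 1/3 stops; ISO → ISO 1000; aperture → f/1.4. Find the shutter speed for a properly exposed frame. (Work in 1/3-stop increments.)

1/1600s

Scene light: 1 1/3 stops darker.
ISO: 400 → 500 → 640 → 800 → 1000 — 1 1/3 stops raised (brighter).
Aperture: f/2.2 → f/2 → f/1.8 → f/1.6 → f/1.4 — 1 1/3 stops wider (brighter).
Net so far: 1 1/3 stops brighter. Shutter speed: 1/640 → 1/800 → 1/1000 → 1/1250 → 1/1600.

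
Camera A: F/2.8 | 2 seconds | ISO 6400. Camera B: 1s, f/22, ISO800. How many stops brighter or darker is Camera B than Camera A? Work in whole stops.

10 stops darker

Aperture: f/2.8 → f/4 → f/5.6 → f/8 → f/11 → f/16 → f/22 — 6 stops stopped down (darker).
Shutter speed: 2 → 1 — 1 stop faster (darker).
ISO: 6400 → 3200 → 1600 → 800 — 3 stops dropped (darker).
Net: −6 −1 −3 = −10 stops.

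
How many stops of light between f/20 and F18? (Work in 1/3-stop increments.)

f/20 → f/18 — count the steps: 1 third-stops = 1/3 stop.

1/3 stop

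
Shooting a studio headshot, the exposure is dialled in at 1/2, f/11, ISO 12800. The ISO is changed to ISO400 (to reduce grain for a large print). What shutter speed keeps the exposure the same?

15 s

ISO: 12800 → 6400 → 3200 → 1600 → 800 → 400 — 5 stops lower (darker).
Need 5 stops brighter from the shutter speed: 1/2 → 1 → 2 → 4 → 8 → 15.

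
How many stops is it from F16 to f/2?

f/16 → f/11 → f/8 → f/5.6 → f/4 → f/2.8 → f/2 — count the steps: 6 stops.

6 stops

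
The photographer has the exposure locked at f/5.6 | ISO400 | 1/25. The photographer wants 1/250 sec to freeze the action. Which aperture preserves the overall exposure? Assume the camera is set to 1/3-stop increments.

f/1.8

Shutter speed: 1/25 → 1/30 → 1/40 → 1/50 → 1/60 → 1/80 → 1/100 → 1/125 → 1/160 → 1/200 → 1/250 — 3 1/3 stops shorter (darker).
Need 3 1/3 stops brighter from the aperture: f/5.6 → f/5 → f/4.5 → f/4 → f/3.5 → f/3.2 → f/2.8 → f/2.5 → f/2.2 → f/2 → f/1.8.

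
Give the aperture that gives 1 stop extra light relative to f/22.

Aperture: f/22 → f/16 — 1 stop opened up (brighter).

f/16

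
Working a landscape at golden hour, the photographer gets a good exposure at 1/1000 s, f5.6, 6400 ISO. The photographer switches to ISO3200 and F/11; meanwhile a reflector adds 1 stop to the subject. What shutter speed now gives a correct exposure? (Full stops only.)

Scene light: 1 stop brighter.
ISO: 6400 → 3200 — 1 stop lower (darker).
Aperture: f/5.6 → f/8 → f/11 — 2 stops narrower (darker).
Net so far: 2 stops darker. Shutter speed: 1/1000 → 1/500 → 1/250.

1/250s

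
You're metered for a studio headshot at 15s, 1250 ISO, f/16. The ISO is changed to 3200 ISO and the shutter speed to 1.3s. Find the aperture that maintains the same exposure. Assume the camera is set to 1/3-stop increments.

ISO: 1250 → 1600 → 2000 → 2500 → 3200 — 1 1/3 stops higher (brighter).
Shutter speed: 15 → 13 → 10 → 8 → 6 → 5 → 4 → 3.2 → 2.5 → 2 → 1.6 → 1.3 — 3 2/3 stops shorter (darker).
Net change so far: 2 1/3 stops darker. Offset with the aperture: f/16 → f/14 → f/13 → f/11 → f/10 → f/9 → f/8 → f/7.1.

f/7.1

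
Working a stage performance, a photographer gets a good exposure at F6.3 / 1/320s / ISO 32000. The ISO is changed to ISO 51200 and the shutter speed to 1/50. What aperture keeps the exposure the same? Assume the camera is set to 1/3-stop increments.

ISO: 32000 → 40000 → 51200 — 2/3 stop raised (brighter).
Shutter speed: 1/320 → 1/250 → 1/200 → 1/160 → 1/125 → 1/100 → 1/80 → 1/60 → 1/50 — 2 2/3 stops longer (brighter).
Net change so far: 3 1/3 stops brighter. Offset with the aperture: f/6.3 → f/7.1 → f/8 → f/9 → f/10 → f/11 → f/13 → f/14 → f/16 → f/18 → f/20.

f/20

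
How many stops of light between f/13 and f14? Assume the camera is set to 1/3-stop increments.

f/13 → f/14 — count the steps: 1 third-stops = 1/3 stop.

1/3 stop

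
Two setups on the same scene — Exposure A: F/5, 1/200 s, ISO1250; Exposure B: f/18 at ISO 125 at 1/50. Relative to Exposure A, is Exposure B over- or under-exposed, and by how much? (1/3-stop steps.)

Aperture: f/5 → f/5.6 → f/6.3 → f/7.1 → f/8 → f/9 → f/10 → f/11 → f/13 → f/14 → f/16 → f/18 — 3 2/3 stops stopped down (darker).
Shutter speed: 1/200 → 1/160 → 1/125 → 1/100 → 1/80 → 1/60 → 1/50 — 2 stops slower (brighter).
ISO: 1250 → 1000 → 800 → 640 → 500 → 400 → 320 → 250 → 200 → 160 → 125 — 3 1/3 stops lower (darker).
Net: −3 2/3 +2 −3 1/3 = −5 stops.

5 stops darker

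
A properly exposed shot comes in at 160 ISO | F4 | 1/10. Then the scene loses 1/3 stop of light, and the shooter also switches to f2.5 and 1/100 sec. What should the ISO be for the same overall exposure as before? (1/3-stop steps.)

Scene light: 1/3 stop darker.
Aperture: f/4 → f/3.5 → f/3.2 → f/2.8 → f/2.5 — 1 1/3 stops opened up (brighter).
Shutter speed: 1/10 → 1/13 → 1/15 → 1/20 → 1/25 → 1/30 → 1/40 → 1/50 → 1/60 → 1/80 → 1/100 — 3 1/3 stops shorter (darker).
Net so far: 2 1/3 stops darker. ISO: 160 → 200 → 250 → 320 → 400 → 500 → 640 → 800.

ISO 800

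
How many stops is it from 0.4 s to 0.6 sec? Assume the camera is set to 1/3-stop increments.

0.4 → 0.5 → 0.6 — count the steps: 2 third-stops = 2/3 stop.

2/3 stop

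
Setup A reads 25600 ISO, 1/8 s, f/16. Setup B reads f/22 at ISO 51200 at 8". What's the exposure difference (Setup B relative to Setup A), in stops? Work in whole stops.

Aperture: f/16 → f/22 — 1 stop stopped down (darker).
Shutter speed: 1/8 → 1/4 → 1/2 → 1 → 2 → 4 → 8 — 6 stops slower (brighter).
ISO: 25600 → 51200 — 1 stop raised (brighter).
Net: −1 +6 +1 = +6 stops.

6 stops brighter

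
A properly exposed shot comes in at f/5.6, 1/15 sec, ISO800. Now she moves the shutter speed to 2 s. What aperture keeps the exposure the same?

f/32

Shutter speed: 1/15 → 1/8 → 1/4 → 1/2 → 1 → 2 — 5 stops slower (brighter).
Need 5 stops darker from the aperture: f/5.6 → f/8 → f/11 → f/16 → f/22 → f/32.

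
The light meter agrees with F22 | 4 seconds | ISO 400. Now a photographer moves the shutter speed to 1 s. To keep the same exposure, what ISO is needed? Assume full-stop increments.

ISO 1600

Shutter speed: 4 → 2 → 1 — 2 stops shorter (darker).
Need 2 stops brighter from the ISO: 400 → 800 → 1600.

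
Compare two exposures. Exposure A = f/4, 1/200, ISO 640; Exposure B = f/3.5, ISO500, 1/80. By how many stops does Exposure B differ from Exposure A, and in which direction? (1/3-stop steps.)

Aperture: f/4 → f/3.5 — 1/3 stop opened up (brighter).
Shutter speed: 1/200 → 1/160 → 1/125 → 1/100 → 1/80 — 1 1/3 stops longer (brighter).
ISO: 640 → 500 — 1/3 stop lower (darker).
Net: +1/3 +1 1/3 −1/3 = +1 1/3 stops.

1 1/3 stops brighter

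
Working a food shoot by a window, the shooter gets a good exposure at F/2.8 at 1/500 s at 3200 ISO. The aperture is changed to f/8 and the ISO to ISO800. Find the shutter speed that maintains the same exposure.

Aperture: f/2.8 → f/4 → f/5.6 → f/8 — 3 stops smaller aperture (darker).
ISO: 3200 → 1600 → 800 — 2 stops lower (darker).
Net change so far: 5 stops darker. Offset with the shutter speed: 1/500 → 1/250 → 1/125 → 1/60 → 1/30 → 1/15.

1/15s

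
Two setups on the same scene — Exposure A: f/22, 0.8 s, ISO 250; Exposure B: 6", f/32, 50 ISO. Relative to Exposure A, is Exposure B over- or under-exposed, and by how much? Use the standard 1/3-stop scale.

Aperture: f/22 → f/25 → f/29 → f/32 — 1 stop narrower (darker).
Shutter speed: 0.8 → 1 → 1.3 → 1.6 → 2 → 2.5 → 3.2 → 4 → 5 → 6 — 3 stops slower (brighter).
ISO: 250 → 200 → 160 → 125 → 100 → 80 → 64 → 50 — 2 1/3 stops dropped (darker).
Net: −1 +3 −2 1/3 = −1/3 stops.

1/3 stop darker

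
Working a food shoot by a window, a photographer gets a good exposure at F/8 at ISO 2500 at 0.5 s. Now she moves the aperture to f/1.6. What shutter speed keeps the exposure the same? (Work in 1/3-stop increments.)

Aperture: f/8 → f/7.1 → f/6.3 → f/5.6 → f/5 → f/4.5 → f/4 → f/3.5 → f/3.2 → f/2.8 → f/2.5 → f/2.2 → f/2 → f/1.8 → f/1.6 — 4 2/3 stops wider (brighter).
Need 4 2/3 stops darker from the shutter speed: 0.5 → 0.4 → 0.3 → 1/4 → 1/5 → 1/6 → 1/8 → 1/10 → 1/13 → 1/15 → 1/20 → 1/25 → 1/30 → 1/40 → 1/50.

1/50s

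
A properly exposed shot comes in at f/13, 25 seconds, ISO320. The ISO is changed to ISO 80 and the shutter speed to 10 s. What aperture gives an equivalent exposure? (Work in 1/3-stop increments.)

ISO: 320 → 250 → 200 → 160 → 125 → 100 → 80 — 2 stops lower (darker).
Shutter speed: 25 → 20 → 15 → 13 → 10 — 1 1/3 stops faster (darker).
Net change so far: 3 1/3 stops darker. Offset with the aperture: f/13 → f/11 → f/10 → f/9 → f/8 → f/7.1 → f/6.3 → f/5.6 → f/5 → f/4.5 → f/4.

f/4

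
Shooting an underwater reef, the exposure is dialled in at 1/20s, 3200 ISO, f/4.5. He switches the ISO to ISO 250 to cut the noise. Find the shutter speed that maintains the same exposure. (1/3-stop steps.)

0.6 s

ISO: 3200 → 2500 → 2000 → 1600 → 1250 → 1000 → 800 → 640 → 500 → 400 → 320 → 250 — 3 2/3 stops lower (darker).
Need 3 2/3 stops brighter from the shutter speed: 1/20 → 1/15 → 1/13 → 1/10 → 1/8 → 1/6 → 1/5 → 1/4 → 0.3 → 0.4 → 0.5 → 0.6.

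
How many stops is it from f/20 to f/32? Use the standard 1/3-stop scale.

f/20 → f/22 → f/25 → f/29 → f/32 — count the steps: 4 third-stops = 1 1/3 stops.

1 1/3 stops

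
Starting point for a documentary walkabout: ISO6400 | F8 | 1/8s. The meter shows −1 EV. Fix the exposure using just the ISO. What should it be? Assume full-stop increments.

ISO 12800

Underexposed by 1 stop → need 1 stop brighter.
ISO: 6400 → 12800.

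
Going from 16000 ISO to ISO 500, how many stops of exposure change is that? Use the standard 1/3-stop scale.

5 stops

16000 → 12800 → 10000 → 8000 → 6400 → 5000 → 4000 → 3200 → 2500 → 2000 → 1600 → 1250 → 1000 → 800 → 640 → 500 — count the steps: 15 third-stops = 5 stops.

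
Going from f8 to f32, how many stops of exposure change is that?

4 stops

f/8 → f/11 → f/16 → f/22 → f/32 — count the steps: 4 stops.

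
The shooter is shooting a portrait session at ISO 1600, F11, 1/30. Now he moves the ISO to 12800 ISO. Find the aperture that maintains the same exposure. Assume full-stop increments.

ISO: 1600 → 3200 → 6400 → 12800 — 3 stops higher (brighter).
Need 3 stops darker from the aperture: f/11 → f/16 → f/22 → f/32.

f/32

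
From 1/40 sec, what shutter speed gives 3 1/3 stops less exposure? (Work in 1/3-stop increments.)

1/400s

Shutter speed: 1/40 → 1/50 → 1/60 → 1/80 → 1/100 → 1/125 → 1/160 → 1/200 → 1/250 → 1/320 → 1/400 — 3 1/3 stops faster (darker).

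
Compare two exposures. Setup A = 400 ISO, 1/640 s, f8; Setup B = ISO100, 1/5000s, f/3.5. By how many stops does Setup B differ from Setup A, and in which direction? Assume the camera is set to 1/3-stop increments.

Aperture: f/8 → f/7.1 → f/6.3 → f/5.6 → f/5 → f/4.5 → f/4 → f/3.5 — 2 1/3 stops larger aperture (brighter).
Shutter speed: 1/640 → 1/800 → 1/1000 → 1/1250 → 1/1600 → 1/2000 → 1/2500 → 1/3200 → 1/4000 → 1/5000 — 3 stops faster (darker).
ISO: 400 → 320 → 250 → 200 → 160 → 125 → 100 — 2 stops lower (darker).
Net: +2 1/3 −3 −2 = −2 2/3 stops.

2 2/3 stops darker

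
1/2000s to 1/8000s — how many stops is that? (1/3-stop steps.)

2 stops

1/2000 → 1/2500 → 1/3200 → 1/4000 → 1/5000 → 1/6400 → 1/8000 — count the steps: 6 third-stops = 2 stops.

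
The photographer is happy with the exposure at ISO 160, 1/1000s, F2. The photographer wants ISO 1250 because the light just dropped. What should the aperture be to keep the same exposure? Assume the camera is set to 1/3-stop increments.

ISO: 160 → 200 → 250 → 320 → 400 → 500 → 640 → 800 → 1000 → 1250 — 3 stops raised (brighter).
Need 3 stops darker from the aperture: f/2 → f/2.2 → f/2.5 → f/2.8 → f/3.2 → f/3.5 → f/4 → f/4.5 → f/5 → f/5.6.

f/5.6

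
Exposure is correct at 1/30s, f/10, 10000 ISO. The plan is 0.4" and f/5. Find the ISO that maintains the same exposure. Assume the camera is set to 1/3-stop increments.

Shutter speed: 1/30 → 1/25 → 1/20 → 1/15 → 1/13 → 1/10 → 1/8 → 1/6 → 1/5 → 1/4 → 0.3 → 0.4 — 3 2/3 stops slower (brighter).
Aperture: f/10 → f/9 → f/8 → f/7.1 → f/6.3 → f/5.6 → f/5 — 2 stops wider (brighter).
Net change so far: 5 2/3 stops brighter. Offset with the ISO: 10000 → 8000 → 6400 → 5000 → 4000 → 3200 → 2500 → 2000 → 1600 → 1250 → 1000 → 800 → 640 → 500 → 400 → 320 → 250 → 200.

ISO 200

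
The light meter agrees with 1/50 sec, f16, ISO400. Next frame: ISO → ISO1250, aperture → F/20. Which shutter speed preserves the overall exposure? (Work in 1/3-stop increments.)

ISO: 400 → 500 → 640 → 800 → 1000 → 1250 — 1 2/3 stops higher (brighter).
Aperture: f/16 → f/18 → f/20 — 2/3 stop smaller aperture (darker).
Net change so far: 1 stop brighter. Offset with the shutter speed: 1/50 → 1/60 → 1/80 → 1/100.

1/100s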